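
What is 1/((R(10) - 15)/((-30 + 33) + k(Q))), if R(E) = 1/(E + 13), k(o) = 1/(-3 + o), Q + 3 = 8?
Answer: -161/688 ≈ -0.23401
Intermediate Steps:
Q = 5 (Q = -3 + 8 = 5)
R(E) = 1/(13 + E)
1/((R(10) - 15)/((-30 + 33) + k(Q))) = 1/((1/(13 + 10) - 15)/((-30 + 33) + 1/(-3 + 5))) = 1/((1/23 - 15)/(3 + 1/2)) = 1/(-344/(23*7/2)) = 1/(-344/23*2/7) = 1/(-688/161) = -161/688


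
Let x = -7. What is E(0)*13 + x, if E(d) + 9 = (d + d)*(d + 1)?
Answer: -124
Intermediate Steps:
E(d) = -9 + 2*d*(1 + d) (E(d) = -9 + (d + d)*(d + 1) = -9 + (2*d)*(1 + d) = -9 + 2*d*(1 + d))
E(0)*13 + x = (-9 + 2*0 + 2*0²)*13 - 7 = (-9 + 0 + 2*0)*13 - 7 = (-9 + 0 + 0)*13 - 7 = -9*13 - 7 = -117 - 7 = -124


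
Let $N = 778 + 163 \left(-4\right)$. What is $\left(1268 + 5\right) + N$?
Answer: $1399$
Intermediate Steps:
$N = 126$ ($N = 778 - 652 = 126$)
$\left(1268 + 5\right) + N = \left(1268 + 5\right) + 126 = 1273 + 126 = 1399$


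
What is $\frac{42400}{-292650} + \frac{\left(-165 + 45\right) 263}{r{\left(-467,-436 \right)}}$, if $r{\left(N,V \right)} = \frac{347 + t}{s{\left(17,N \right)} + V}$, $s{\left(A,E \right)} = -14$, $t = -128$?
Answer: $\frac{27708040096}{427269} \approx 64849.0$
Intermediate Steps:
$r{\left(N,V \right)} = \frac{219}{-14 + V}$ ($r{\left(N,V \right)} = \frac{347 - 128}{-14 + V} = \frac{219}{-14 + V}$)
$\frac{42400}{-292650} + \frac{\left(-165 + 45\right) 263}{r{\left(-467,-436 \right)}} = \frac{42400}{-292650} + \frac{\left(-165 + 45\right) 263}{219 \frac{1}{-14 - 436}} = 42400 \left(- \frac{1}{292650}\right) + \frac{\left(-120\right) 263}{219 \frac{1}{-450}} = - \frac{848}{5853} - \frac{31560}{219 \left(- \frac{1}{450}\right)} = - \frac{848}{5853} - \frac{31560}{- \frac{73}{150}} = - \frac{848}{5853} - - \frac{4734000}{73} = - \frac{848}{5853} + \frac{4734000}{73} = \frac{27708040096}{427269}$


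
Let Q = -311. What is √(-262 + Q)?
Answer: I*√573 ≈ 23.937*I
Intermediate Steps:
√(-262 + Q) = √(-262 - 311) = √(-573) = I*√573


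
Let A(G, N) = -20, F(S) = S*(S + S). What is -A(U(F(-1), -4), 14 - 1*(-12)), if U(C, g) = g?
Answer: 20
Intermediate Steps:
F(S) = 2*S² (F(S) = S*(2*S) = 2*S²)
-A(U(F(-1), -4), 14 - 1*(-12)) = -1*(-20) = 20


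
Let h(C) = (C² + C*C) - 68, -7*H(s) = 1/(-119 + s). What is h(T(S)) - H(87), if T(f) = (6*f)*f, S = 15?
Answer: 816464767/224 ≈ 3.6449e+6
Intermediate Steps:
H(s) = -1/(7*(-119 + s))
T(f) = 6*f²
h(C) = -68 + 2*C² (h(C) = (C² + C²) - 68 = 2*C² - 68 = -68 + 2*C²)
h(T(S)) - H(87) = (-68 + 2*(6*15²)²) - (-1)/(-833 + 7*87) = (-68 + 2*(6*225)²) - (-1)/(-833 + 609) = (-68 + 2*1350²) - (-1)/(-224) = (-68 + 2*1822500) - (-1)*(-1)/224 = (-68 + 3645000) - 1*1/224 = 3644932 - 1/224 = 816464767/224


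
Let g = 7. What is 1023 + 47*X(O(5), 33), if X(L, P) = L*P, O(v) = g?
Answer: 11880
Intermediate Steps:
O(v) = 7
1023 + 47*X(O(5), 33) = 1023 + 47*(7*33) = 1023 + 47*231 = 1023 + 10857 = 11880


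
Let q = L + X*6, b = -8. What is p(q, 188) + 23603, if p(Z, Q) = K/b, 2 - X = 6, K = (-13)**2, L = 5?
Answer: 188655/8 ≈ 23582.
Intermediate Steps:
K = 169
X = -4 (X = 2 - 1*6 = 2 - 6 = -4)
q = -19 (q = 5 - 4*6 = 5 - 24 = -19)
p(Z, Q) = -169/8 (p(Z, Q) = 169/(-8) = 169*(-1/8) = -169/8)
p(q, 188) + 23603 = -169/8 + 23603 = 188655/8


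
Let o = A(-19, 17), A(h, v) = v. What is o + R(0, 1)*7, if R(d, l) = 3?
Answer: 38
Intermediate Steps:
o = 17
o + R(0, 1)*7 = 17 + 3*7 = 17 + 21 = 38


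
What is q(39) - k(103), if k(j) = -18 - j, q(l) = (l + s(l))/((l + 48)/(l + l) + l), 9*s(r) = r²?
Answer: 131611/1043 ≈ 126.19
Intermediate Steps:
s(r) = r²/9
q(l) = (l + l²/9)/(l + (48 + l)/(2*l)) (q(l) = (l + l²/9)/((l + 48)/(l + l) + l) = (l + l²/9)/((48 + l)/((2*l)) + l) = (l + l²/9)/((48 + l)*(1/(2*l)) + l) = (l + l²/9)/((48 + l)/(2*l) + l) = (l + l²/9)/(l + (48 + l)/(2*l)))
q(39) - k(103) = (2/9)*39²*(9 + 39)/(48 + 39 + 2*39²) - (-18 - 1*103) = (2/9)*1521*48/(48 + 39 + 2*1521) - (-18 - 103) = (2/9)*1521*48/(48 + 39 + 3042) - 1*(-121) = (2/9)*1521*48/3129 + 121 = (2/9)*1521*(1/3129)*48 + 121 = 5408/1043 + 121 = 131611/1043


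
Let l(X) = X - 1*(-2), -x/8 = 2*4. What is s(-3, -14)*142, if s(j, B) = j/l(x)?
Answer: 213/31 ≈ 6.8710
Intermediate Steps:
x = -64 (x = -16*4 = -8*8 = -64)
l(X) = 2 + X (l(X) = X + 2 = 2 + X)
s(j, B) = -j/62 (s(j, B) = j/(2 - 64) = j/(-62) = j*(-1/62) = -j/62)
s(-3, -14)*142 = -1/62*(-3)*142 = (3/62)*142 = 213/31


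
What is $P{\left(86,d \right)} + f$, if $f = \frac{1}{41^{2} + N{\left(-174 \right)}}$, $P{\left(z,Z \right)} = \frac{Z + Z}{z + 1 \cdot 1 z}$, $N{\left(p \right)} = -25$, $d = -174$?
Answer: $- \frac{144029}{71208} \approx -2.0227$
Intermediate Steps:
$P{\left(z,Z \right)} = \frac{Z}{z}$ ($P{\left(z,Z \right)} = \frac{2 Z}{z + 1 z} = \frac{2 Z}{z + z} = \frac{2 Z}{2 z} = 2 Z \frac{1}{2 z} = \frac{Z}{z}$)
$f = \frac{1}{1656}$ ($f = \frac{1}{41^{2} - 25} = \frac{1}{1681 - 25} = \frac{1}{1656} \approx 0.00060386$)
$P{\left(86,d \right)} + f = - \frac{174}{86} + \frac{1}{1656} = \left(-174\right) \frac{1}{86} + \frac{1}{1656} = - \frac{87}{43} + \frac{1}{1656} = - \frac{144029}{71208}$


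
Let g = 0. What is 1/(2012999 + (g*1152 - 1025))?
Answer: 1/2011974 ≈ 4.9702e-7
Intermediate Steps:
1/(2012999 + (g*1152 - 1025)) = 1/(2012999 + (0*1152 - 1025)) = 1/(2012999 + (0 - 1025)) = 1/(2012999 - 1025) = 1/2011974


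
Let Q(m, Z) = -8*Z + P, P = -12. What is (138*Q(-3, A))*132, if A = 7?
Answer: -1238688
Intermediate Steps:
Q(m, Z) = -12 - 8*Z (Q(m, Z) = -8*Z - 12 = -12 - 8*Z)
(138*Q(-3, A))*132 = (138*(-12 - 8*7))*132 = (138*(-12 - 56))*132 = (138*(-68))*132 = -9384*132 = -1238688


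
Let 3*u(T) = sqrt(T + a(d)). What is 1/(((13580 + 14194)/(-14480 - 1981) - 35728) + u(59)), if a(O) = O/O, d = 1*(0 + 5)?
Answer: -179286622113/6405854904689996 - 3345241*sqrt(15)/6405854904689996 ≈ -2.7990e-5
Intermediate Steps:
d = 5 (d = 1*5 = 5)
a(O) = 1
u(T) = sqrt(1 + T)/3 (u(T) = sqrt(T + 1)/3 = sqrt(1 + T)/3)
1/(((13580 + 14194)/(-14480 - 1981) - 35728) + u(59)) = 1/(((13580 + 14194)/(-14480 - 1981) - 35728) + sqrt(1 + 59)/3) = 1/((27774/(-16461) - 35728) + sqrt(60)/3) = 1/((27774*(-1/16461) - 35728) + (2*sqrt(15))/3) = 1/((-3086/1829 - 35728) + 2*sqrt(15)/3) = 1/(-65349598/1829 + 2*sqrt(15)/3)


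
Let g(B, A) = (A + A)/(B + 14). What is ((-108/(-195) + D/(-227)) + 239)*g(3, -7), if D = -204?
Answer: -49670278/250835 ≈ -198.02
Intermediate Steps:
g(B, A) = 2*A/(14 + B) (g(B, A) = (2*A)/(14 + B) = 2*A/(14 + B))
((-108/(-195) + D/(-227)) + 239)*g(3, -7) = ((-108/(-195) - 204/(-227)) + 239)*(2*(-7)/(14 + 3)) = ((-108*(-1/195) - 204*(-1/227)) + 239)*(2*(-7)/17) = ((36/65 + 204/227) + 239)*(2*(-7)*(1/17)) = (21432/14755 + 239)*(-14/17) = (3547877/14755)*(-14/17) = -49670278/250835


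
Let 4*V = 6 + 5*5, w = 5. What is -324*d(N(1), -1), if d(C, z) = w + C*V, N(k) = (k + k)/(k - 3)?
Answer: 891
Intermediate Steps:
N(k) = 2*k/(-3 + k) (N(k) = (2*k)/(-3 + k) = 2*k/(-3 + k))
V = 31/4 (V = (6 + 5*5)/4 = (6 + 25)/4 = (¼)*31 = 31/4 ≈ 7.7500)
d(C, z) = 5 + 31*C/4 (d(C, z) = 5 + C*(31/4) = 5 + 31*C/4)
-324*d(N(1), -1) = -324*(5 + 31*(2*1/(-3 + 1))/4) = -324*(5 + 31*(2*1/(-2))/4) = -324*(5 + 31*(2*1*(-½))/4) = -324*(5 + (31/4)*(-1)) = -324*(5 - 31/4) = -324*(-11/4) = 891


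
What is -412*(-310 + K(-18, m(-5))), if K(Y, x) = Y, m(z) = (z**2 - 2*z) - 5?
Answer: 135136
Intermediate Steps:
m(z) = -5 + z**2 - 2*z
-412*(-310 + K(-18, m(-5))) = -412*(-310 - 18) = -412*(-328) = 135136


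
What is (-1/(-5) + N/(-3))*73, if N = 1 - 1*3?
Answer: 949/15 ≈ 63.267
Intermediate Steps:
N = -2 (N = 1 - 3 = -2)
(-1/(-5) + N/(-3))*73 = (-1/(-5) - 2/(-3))*73 = (-1*(-⅕) - 2*(-⅓))*73 = (⅕ + ⅔)*73 = (13/15)*73 = 949/15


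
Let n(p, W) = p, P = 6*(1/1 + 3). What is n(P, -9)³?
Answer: 13824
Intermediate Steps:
P = 24 (P = 6*(1 + 3) = 6*4 = 24)
n(P, -9)³ = 24³ = 13824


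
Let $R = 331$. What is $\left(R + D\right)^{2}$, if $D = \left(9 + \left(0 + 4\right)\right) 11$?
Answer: $224676$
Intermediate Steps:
$D = 143$ ($D = \left(9 + 4\right) 11 = 13 \cdot 11 = 143$)
$\left(R + D\right)^{2} = \left(331 + 143\right)^{2} = 474^{2} = 224676$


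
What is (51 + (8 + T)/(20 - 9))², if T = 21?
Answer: 348100/121 ≈ 2876.9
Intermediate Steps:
(51 + (8 + T)/(20 - 9))² = (51 + (8 + 21)/(20 - 9))² = (51 + 29/11)² = (590/11)² = 348100/121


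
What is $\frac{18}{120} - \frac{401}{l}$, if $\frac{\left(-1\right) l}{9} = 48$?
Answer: $\frac{2329}{2160} \approx 1.0782$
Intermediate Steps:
$l = -432$ ($l = \left(-9\right) 48 = -432$)
$\frac{18}{120} - \frac{401}{l} = \frac{18}{120} - \frac{401}{-432} = 18 \cdot \frac{1}{120} - - \frac{401}{432} = \frac{3}{20} + \frac{401}{432} = \frac{2329}{2160}$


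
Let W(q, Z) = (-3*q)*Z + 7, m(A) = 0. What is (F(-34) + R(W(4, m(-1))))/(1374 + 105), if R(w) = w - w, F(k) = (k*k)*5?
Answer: 340/87 ≈ 3.9080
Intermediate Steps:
F(k) = 5*k² (F(k) = k²*5 = 5*k²)
W(q, Z) = 7 - 3*Z*q (W(q, Z) = -3*Z*q + 7 = 7 - 3*Z*q)
R(w) = 0
(F(-34) + R(W(4, m(-1))))/(1374 + 105) = (5*(-34)² + 0)/(1374 + 105) = (5*1156 + 0)/1479 = (5780 + 0)*(1/1479) = 5780*(1/1479) = 340/87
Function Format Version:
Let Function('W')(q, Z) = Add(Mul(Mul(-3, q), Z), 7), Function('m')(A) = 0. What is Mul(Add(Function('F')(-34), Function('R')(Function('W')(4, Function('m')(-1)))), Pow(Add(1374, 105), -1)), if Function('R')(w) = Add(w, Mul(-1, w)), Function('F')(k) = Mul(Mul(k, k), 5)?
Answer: Rational(340, 87) ≈ 3.9080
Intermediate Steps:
Function('F')(k) = Mul(5, Pow(k, 2)) (Function('F')(k) = Mul(Pow(k, 2), 5) = Mul(5, Pow(k, 2)))
Function('W')(q, Z) = Add(7, Mul(-3, Z, q)) (Function('W')(q, Z) = Add(Mul(-3, Z, q), 7) = Add(7, Mul(-3, Z, q)))
Function('R')(w) = 0
Mul(Add(Function('F')(-34), Function('R')(Function('W')(4, Function('m')(-1)))), Pow(Add(1374, 105), -1)) = Mul(Add(Mul(5, Pow(-34, 2)), 0), Pow(Add(1374, 105), -1)) = Mul(Add(Mul(5, 1156), 0), Pow(1479, -1)) = Mul(Add(5780, 0), Rational(1, 1479)) = Mul(5780, Rational(1, 1479)) = Rational(340, 87)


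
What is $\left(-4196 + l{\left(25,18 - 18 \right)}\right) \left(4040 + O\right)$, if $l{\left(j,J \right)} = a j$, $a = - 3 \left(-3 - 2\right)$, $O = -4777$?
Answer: $2816077$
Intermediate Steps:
$a = 15$ ($a = \left(-3\right) \left(-5\right) = 15$)
$l{\left(j,J \right)} = 15 j$
$\left(-4196 + l{\left(25,18 - 18 \right)}\right) \left(4040 + O\right) = \left(-4196 + 15 \cdot 25\right) \left(4040 - 4777\right) = \left(-4196 + 375\right) \left(-737\right) = \left(-3821\right) \left(-737\right) = 2816077$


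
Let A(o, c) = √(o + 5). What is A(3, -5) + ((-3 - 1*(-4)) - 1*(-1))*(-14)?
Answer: -28 + 2*√2 ≈ -25.172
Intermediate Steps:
A(o, c) = √(5 + o)
A(3, -5) + ((-3 - 1*(-4)) - 1*(-1))*(-14) = √(5 + 3) + ((-3 - 1*(-4)) - 1*(-1))*(-14) = √8 + ((-3 + 4) + 1)*(-14) = 2*√2 + (1 + 1)*(-14) = 2*√2 + 2*(-14) = 2*√2 - 28 = -28 + 2*√2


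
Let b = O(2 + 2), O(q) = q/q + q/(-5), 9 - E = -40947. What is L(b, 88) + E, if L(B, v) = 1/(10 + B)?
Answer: 2088761/51 ≈ 40956.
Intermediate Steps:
E = 40956 (E = 9 - 1*(-40947) = 9 + 40947 = 40956)
O(q) = 1 - q/5 (O(q) = 1 + q*(-⅕) = 1 - q/5)
b = ⅕ (b = 1 - (2 + 2)/5 = 1 - ⅕*4 = 1 - ⅘ = ⅕ ≈ 0.20000)
L(b, 88) + E = 1/(10 + ⅕) + 40956 = 1/(51/5) + 40956 = 5/51 + 40956 = 2088761/51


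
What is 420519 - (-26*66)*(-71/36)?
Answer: 1251404/3 ≈ 4.1713e+5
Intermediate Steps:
420519 - (-26*66)*(-71/36) = 420519 - (-1716)*(-71*1/36) = 420519 - (-1716)*(-71)/36 = 420519 - 1*10153/3 = 420519 - 10153/3 = 1251404/3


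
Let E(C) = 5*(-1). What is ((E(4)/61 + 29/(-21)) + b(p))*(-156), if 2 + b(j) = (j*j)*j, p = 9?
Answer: -48329476/427 ≈ -1.1318e+5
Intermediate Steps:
E(C) = -5
b(j) = -2 + j**3 (b(j) = -2 + (j*j)*j = -2 + j**2*j = -2 + j**3)
((E(4)/61 + 29/(-21)) + b(p))*(-156) = ((-5/61 + 29/(-21)) + (-2 + 9**3))*(-156) = ((-5*1/61 + 29*(-1/21)) + (-2 + 729))*(-156) = ((-5/61 - 29/21) + 727)*(-156) = (-1874/1281 + 727)*(-156) = (929413/1281)*(-156) = -48329476/427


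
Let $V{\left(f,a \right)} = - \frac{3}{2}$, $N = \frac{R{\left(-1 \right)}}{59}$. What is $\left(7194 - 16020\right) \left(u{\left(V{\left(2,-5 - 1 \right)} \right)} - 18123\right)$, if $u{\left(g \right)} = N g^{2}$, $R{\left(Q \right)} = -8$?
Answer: $\frac{9437421150}{59} \approx 1.5996 \cdot 10^{8}$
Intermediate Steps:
$N = - \frac{8}{59} \approx -0.13559$
$V{\left(f,a \right)} = - \frac{3}{2}$ ($V{\left(f,a \right)} = \left(-3\right) \frac{1}{2} = - \frac{3}{2}$)
$u{\left(g \right)} = - \frac{8 g^{2}}{59}$
$\left(7194 - 16020\right) \left(u{\left(V{\left(2,-5 - 1 \right)} \right)} - 18123\right) = \left(7194 - 16020\right) \left(- \frac{8 \left(- \frac{3}{2}\right)^{2}}{59} - 18123\right) = - 8826 \left(\left(- \frac{8}{59}\right) \frac{9}{4} - 18123\right) = - 8826 \left(- \frac{18}{59} - 18123\right) = \left(-8826\right) \left(- \frac{1069275}{59}\right) = \frac{9437421150}{59}$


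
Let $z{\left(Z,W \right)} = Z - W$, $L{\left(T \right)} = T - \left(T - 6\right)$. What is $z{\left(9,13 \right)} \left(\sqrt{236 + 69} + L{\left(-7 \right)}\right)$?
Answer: $-24 - 4 \sqrt{305} \approx -93.857$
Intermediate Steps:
$L{\left(T \right)} = 6$ ($L{\left(T \right)} = T - \left(T - 6\right) = T - \left(-6 + T\right) = 6$)
$z{\left(9,13 \right)} \left(\sqrt{236 + 69} + L{\left(-7 \right)}\right) = \left(9 - 13\right) \left(\sqrt{236 + 69} + 6\right) = \left(9 - 13\right) \left(\sqrt{305} + 6\right) = - 4 \left(6 + \sqrt{305}\right) = -24 - 4 \sqrt{305}$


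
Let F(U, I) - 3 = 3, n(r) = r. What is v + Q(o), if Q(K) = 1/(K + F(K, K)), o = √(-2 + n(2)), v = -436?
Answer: -2615/6 ≈ -435.83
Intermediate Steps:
F(U, I) = 6 (F(U, I) = 3 + 3 = 6)
o = 0 (o = √(-2 + 2) = √0 = 0)
Q(K) = 1/(6 + K) (Q(K) = 1/(K + 6) = 1/(6 + K))
v + Q(o) = -436 + 1/(6 + 0) = -436 + 1/6 = -436 + ⅙ = -2615/6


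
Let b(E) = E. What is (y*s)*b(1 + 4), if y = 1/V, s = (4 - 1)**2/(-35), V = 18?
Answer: -1/14 ≈ -0.071429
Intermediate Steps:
s = -9/35 (s = 3**2*(-1/35) = 9*(-1/35) = -9/35 ≈ -0.25714)
y = 1/18 ≈ 0.055556
(y*s)*b(1 + 4) = ((1/18)*(-9/35))*(1 + 4) = -1/70*5 = -1/14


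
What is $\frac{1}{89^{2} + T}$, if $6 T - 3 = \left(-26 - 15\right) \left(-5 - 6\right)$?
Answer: $\frac{3}{23990} \approx 0.00012505$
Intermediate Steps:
$T = \frac{227}{3}$ ($T = \frac{1}{2} + \frac{\left(-26 - 15\right) \left(-5 - 6\right)}{6} = \frac{1}{2} + \frac{\left(-41\right) \left(-5 - 6\right)}{6} = \frac{1}{2} + \frac{\left(-41\right) \left(-11\right)}{6} = \frac{1}{2} + \frac{1}{6} \cdot 451 = \frac{1}{2} + \frac{451}{6} = \frac{227}{3} \approx 75.667$)
$\frac{1}{89^{2} + T} = \frac{1}{89^{2} + \frac{227}{3}} = \frac{1}{7921 + \frac{227}{3}} = \frac{1}{\frac{23990}{3}} = \frac{3}{23990}$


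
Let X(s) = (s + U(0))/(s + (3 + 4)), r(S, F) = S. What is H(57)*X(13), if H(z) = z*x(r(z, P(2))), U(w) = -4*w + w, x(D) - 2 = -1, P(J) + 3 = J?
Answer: 741/20 ≈ 37.050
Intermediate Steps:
P(J) = -3 + J
x(D) = 1 (x(D) = 2 - 1 = 1)
U(w) = -3*w
X(s) = s/(7 + s) (X(s) = (s - 3*0)/(s + (3 + 4)) = (s + 0)/(s + 7) = s/(7 + s))
H(z) = z (H(z) = z*1 = z)
H(57)*X(13) = 57*(13/(7 + 13)) = 57*(13/20) = 741/20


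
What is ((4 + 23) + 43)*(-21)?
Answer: -1470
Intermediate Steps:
((4 + 23) + 43)*(-21) = (27 + 43)*(-21) = 70*(-21) = -1470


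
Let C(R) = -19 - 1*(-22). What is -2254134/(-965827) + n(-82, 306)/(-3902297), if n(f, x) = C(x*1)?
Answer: 8796297448317/3768943804619 ≈ 2.3339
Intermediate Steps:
C(R) = 3 (C(R) = -19 + 22 = 3)
n(f, x) = 3
-2254134/(-965827) + n(-82, 306)/(-3902297) = -2254134/(-965827) + 3/(-3902297) = -2254134*(-1/965827) + 3*(-1/3902297) = 2254134/965827 - 3/3902297 = 8796297448317/3768943804619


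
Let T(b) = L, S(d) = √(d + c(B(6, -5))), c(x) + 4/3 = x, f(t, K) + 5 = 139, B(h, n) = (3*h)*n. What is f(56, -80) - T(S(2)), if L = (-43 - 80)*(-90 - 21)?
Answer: -13519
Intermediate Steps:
B(h, n) = 3*h*n
f(t, K) = 134 (f(t, K) = -5 + 139 = 134)
c(x) = -4/3 + x
S(d) = √(-274/3 + d) (S(d) = √(d + (-4/3 + 3*6*(-5))) = √(d + (-4/3 - 90)) = √(d - 274/3) = √(-274/3 + d))
L = 13653 (L = -123*(-111) = 13653)
T(b) = 13653
f(56, -80) - T(S(2)) = 134 - 1*13653 = 134 - 13653 = -13519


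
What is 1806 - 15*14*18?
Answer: -1974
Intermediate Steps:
1806 - 15*14*18 = 1806 - 210*18 = 1806 - 3780 = -1974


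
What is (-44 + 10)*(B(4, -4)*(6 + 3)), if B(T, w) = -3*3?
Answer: 2754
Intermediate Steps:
B(T, w) = -9
(-44 + 10)*(B(4, -4)*(6 + 3)) = (-44 + 10)*(-9*(6 + 3)) = -(-306)*9 = -34*(-81) = 2754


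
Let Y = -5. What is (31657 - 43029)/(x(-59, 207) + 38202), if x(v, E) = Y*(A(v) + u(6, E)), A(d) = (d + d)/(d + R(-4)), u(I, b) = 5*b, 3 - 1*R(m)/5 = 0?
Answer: -250184/726299 ≈ -0.34446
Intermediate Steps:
R(m) = 15 (R(m) = 15 - 5*0 = 15 + 0 = 15)
A(d) = 2*d/(15 + d) (A(d) = (d + d)/(d + 15) = (2*d)/(15 + d) = 2*d/(15 + d))
x(v, E) = -25*E - 10*v/(15 + v) (x(v, E) = -5*(2*v/(15 + v) + 5*E) = -5*(5*E + 2*v/(15 + v)) = -25*E - 10*v/(15 + v))
(31657 - 43029)/(x(-59, 207) + 38202) = (31657 - 43029)/(5*(-2*(-59) - 5*207*(15 - 59))/(15 - 59) + 38202) = -11372/(5*(118 - 5*207*(-44))/(-44) + 38202) = -11372/(5*(-1/44)*(118 + 45540) + 38202) = -11372/(5*(-1/44)*45658 + 38202) = -11372/(-114145/22 + 38202) = -11372/726299/22 = -11372*22/726299 = -250184/726299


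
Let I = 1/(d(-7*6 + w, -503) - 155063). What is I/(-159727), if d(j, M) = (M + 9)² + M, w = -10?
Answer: -1/14131047690 ≈ -7.0766e-11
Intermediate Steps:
d(j, M) = M + (9 + M)² (d(j, M) = (9 + M)² + M = M + (9 + M)²)
I = 1/88470 (I = 1/((-503 + (9 - 503)²) - 155063) = 1/((-503 + (-494)²) - 155063) = 1/((-503 + 244036) - 155063) = 1/(243533 - 155063) = 1/88470 ≈ 1.1303e-5)
I/(-159727) = (1/88470)/(-159727) = (1/88470)*(-1/159727) = -1/14131047690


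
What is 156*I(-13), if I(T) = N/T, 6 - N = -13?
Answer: -228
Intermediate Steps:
N = 19 (N = 6 - 1*(-13) = 6 + 13 = 19)
I(T) = 19/T
156*I(-13) = 156*(19/(-13)) = 156*(19*(-1/13)) = 156*(-19/13) = -228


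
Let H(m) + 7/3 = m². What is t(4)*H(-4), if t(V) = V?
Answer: 164/3 ≈ 54.667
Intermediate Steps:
H(m) = -7/3 + m²
t(4)*H(-4) = 4*(-7/3 + (-4)²) = 4*(-7/3 + 16) = 4*(41/3) = 164/3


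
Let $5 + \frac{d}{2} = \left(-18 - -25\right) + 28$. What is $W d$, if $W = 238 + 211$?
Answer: $26940$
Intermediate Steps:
$W = 449$
$d = 60$ ($d = -10 + 2 \left(\left(-18 - -25\right) + 28\right) = -10 + 2 \left(\left(-18 + 25\right) + 28\right) = -10 + 2 \left(7 + 28\right) = -10 + 2 \cdot 35 = -10 + 70 = 60$)
$W d = 449 \cdot 60 = 26940$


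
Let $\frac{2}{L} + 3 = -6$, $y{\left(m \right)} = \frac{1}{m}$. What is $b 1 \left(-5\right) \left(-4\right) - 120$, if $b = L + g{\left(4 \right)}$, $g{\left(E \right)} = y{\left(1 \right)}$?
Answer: $- \frac{940}{9} \approx -104.44$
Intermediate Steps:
$L = - \frac{2}{9}$ ($L = \frac{2}{-3 - 6} = \frac{2}{-9} = 2 \left(- \frac{1}{9}\right) = - \frac{2}{9} \approx -0.22222$)
$g{\left(E \right)} = 1$ ($g{\left(E \right)} = 1^{-1} = 1$)
$b = \frac{7}{9}$ ($b = - \frac{2}{9} + 1 = \frac{7}{9} \approx 0.77778$)
$b 1 \left(-5\right) \left(-4\right) - 120 = \frac{7 \cdot 1 \left(-5\right) \left(-4\right)}{9} - 120 = \frac{7 \left(\left(-5\right) \left(-4\right)\right)}{9} - 120 = \frac{7}{9} \cdot 20 - 120 = \frac{140}{9} - 120 = - \frac{940}{9}$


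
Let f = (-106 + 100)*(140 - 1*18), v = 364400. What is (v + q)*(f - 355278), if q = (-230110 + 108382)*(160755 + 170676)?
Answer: 14362891779691680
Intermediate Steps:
q = -40344432768 (q = -121728*331431 = -40344432768)
f = -732 (f = -6*(140 - 18) = -6*122 = -732)
(v + q)*(f - 355278) = (364400 - 40344432768)*(-732 - 355278) = -40344068368*(-356010) = 14362891779691680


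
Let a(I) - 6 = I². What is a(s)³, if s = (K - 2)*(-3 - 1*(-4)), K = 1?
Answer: 343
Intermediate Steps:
s = -1 (s = (1 - 2)*(-3 - 1*(-4)) = -(-3 + 4) = -1*1 = -1)
a(I) = 6 + I²
a(s)³ = (6 + (-1)²)³ = (6 + 1)³ = 7³ = 343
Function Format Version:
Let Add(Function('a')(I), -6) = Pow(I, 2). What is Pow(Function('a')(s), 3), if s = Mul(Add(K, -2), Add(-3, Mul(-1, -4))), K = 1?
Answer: 343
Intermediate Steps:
s = -1 (s = Mul(Add(1, -2), Add(-3, Mul(-1, -4))) = Mul(-1, Add(-3, 4)) = Mul(-1, 1) = -1)
Function('a')(I) = Add(6, Pow(I, 2))
Pow(Function('a')(s), 3) = Pow(Add(6, Pow(-1, 2)), 3) = Pow(Add(6, 1), 3) = Pow(7, 3) = 343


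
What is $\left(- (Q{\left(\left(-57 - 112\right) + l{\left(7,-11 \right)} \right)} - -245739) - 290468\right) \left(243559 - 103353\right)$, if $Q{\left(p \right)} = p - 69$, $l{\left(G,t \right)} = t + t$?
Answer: $-75142985082$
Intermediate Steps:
$l{\left(G,t \right)} = 2 t$
$Q{\left(p \right)} = -69 + p$
$\left(- (Q{\left(\left(-57 - 112\right) + l{\left(7,-11 \right)} \right)} - -245739) - 290468\right) \left(243559 - 103353\right) = \left(- (\left(-69 + \left(\left(-57 - 112\right) + 2 \left(-11\right)\right)\right) - -245739) - 290468\right) \left(243559 - 103353\right) = \left(- (\left(-69 - 191\right) + 245739) - 290468\right) 140206 = \left(- (-260 + 245739) - 290468\right) 140206 = \left(\left(-1\right) 245479 - 290468\right) 140206 = \left(-245479 - 290468\right) 140206 = \left(-535947\right) 140206 = -75142985082$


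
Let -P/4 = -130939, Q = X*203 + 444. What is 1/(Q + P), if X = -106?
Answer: 1/502682 ≈ 1.9893e-6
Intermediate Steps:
Q = -21074 (Q = -106*203 + 444 = -21518 + 444 = -21074)
P = 523756 (P = -4*(-130939) = 523756)
1/(Q + P) = 1/(-21074 + 523756) = 1/502682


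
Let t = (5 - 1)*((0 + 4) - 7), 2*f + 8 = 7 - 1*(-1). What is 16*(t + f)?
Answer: -192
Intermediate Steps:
f = 0 (f = -4 + (7 - 1*(-1))/2 = -4 + (7 + 1)/2 = -4 + (1/2)*8 = -4 + 4 = 0)
t = -12 (t = 4*(4 - 7) = 4*(-3) = -12)
16*(t + f) = 16*(-12 + 0) = 16*(-12) = -192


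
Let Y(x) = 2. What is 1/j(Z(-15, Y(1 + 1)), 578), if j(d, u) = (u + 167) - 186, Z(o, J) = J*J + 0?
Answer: 1/559 ≈ 0.0017889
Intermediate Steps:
Z(o, J) = J**2 (Z(o, J) = J**2 + 0 = J**2)
j(d, u) = -19 + u (j(d, u) = (167 + u) - 186 = -19 + u)
1/j(Z(-15, Y(1 + 1)), 578) = 1/(-19 + 578) = 1/559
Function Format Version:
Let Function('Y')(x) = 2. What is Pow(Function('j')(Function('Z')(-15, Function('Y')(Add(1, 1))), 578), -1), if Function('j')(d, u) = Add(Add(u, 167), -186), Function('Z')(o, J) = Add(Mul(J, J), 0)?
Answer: Rational(1, 559) ≈ 0.0017889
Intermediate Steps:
Function('Z')(o, J) = Pow(J, 2) (Function('Z')(o, J) = Add(Pow(J, 2), 0) = Pow(J, 2))
Function('j')(d, u) = Add(-19, u) (Function('j')(d, u) = Add(Add(167, u), -186) = Add(-19, u))
Pow(Function('j')(Function('Z')(-15, Function('Y')(Add(1, 1))), 578), -1) = Pow(Add(-19, 578), -1) = Pow(559, -1) = Rational(1, 559)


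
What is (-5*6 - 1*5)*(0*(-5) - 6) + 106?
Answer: 316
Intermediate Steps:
(-5*6 - 1*5)*(0*(-5) - 6) + 106 = (-30 - 5)*(0 - 6) + 106 = -35*(-6) + 106 = 210 + 106 = 316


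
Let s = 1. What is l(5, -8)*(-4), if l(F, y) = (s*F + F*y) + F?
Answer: 120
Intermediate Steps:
l(F, y) = 2*F + F*y (l(F, y) = (1*F + F*y) + F = (F + F*y) + F = 2*F + F*y)
l(5, -8)*(-4) = (5*(2 - 8))*(-4) = (5*(-6))*(-4) = -30*(-4) = 120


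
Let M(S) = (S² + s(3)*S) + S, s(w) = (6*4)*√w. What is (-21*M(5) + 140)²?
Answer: 19291300 + 2469600*√3 ≈ 2.3569e+7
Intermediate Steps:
s(w) = 24*√w
M(S) = S + S² + 24*S*√3 (M(S) = (S² + (24*√3)*S) + S = (S² + 24*S*√3) + S = S + S² + 24*S*√3)
(-21*M(5) + 140)² = (-105*(1 + 5 + 24*√3) + 140)² = (-105*(6 + 24*√3) + 140)² = (-21*(30 + 120*√3) + 140)² = ((-630 - 2520*√3) + 140)² = (-490 - 2520*√3)²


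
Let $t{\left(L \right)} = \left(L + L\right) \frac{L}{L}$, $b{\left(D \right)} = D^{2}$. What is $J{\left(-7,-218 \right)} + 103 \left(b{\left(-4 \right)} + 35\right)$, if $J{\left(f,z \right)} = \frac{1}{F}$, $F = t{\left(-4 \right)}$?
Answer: $\frac{42023}{8} \approx 5252.9$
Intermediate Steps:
$t{\left(L \right)} = 2 L$ ($t{\left(L \right)} = 2 L 1 = 2 L$)
$F = -8$ ($F = 2 \left(-4\right) = -8$)
$J{\left(f,z \right)} = - \frac{1}{8}$ ($J{\left(f,z \right)} = \frac{1}{-8} = - \frac{1}{8}$)
$J{\left(-7,-218 \right)} + 103 \left(b{\left(-4 \right)} + 35\right) = - \frac{1}{8} + 103 \left(\left(-4\right)^{2} + 35\right) = - \frac{1}{8} + 103 \left(16 + 35\right) = - \frac{1}{8} + 103 \cdot 51 = - \frac{1}{8} + 5253 = \frac{42023}{8}$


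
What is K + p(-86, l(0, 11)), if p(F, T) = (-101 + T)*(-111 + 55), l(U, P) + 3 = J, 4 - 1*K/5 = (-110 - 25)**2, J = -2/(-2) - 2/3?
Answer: -255899/3 ≈ -85300.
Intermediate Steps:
J = 1/3 (J = -2*(-1/2) - 2*1/3 = 1 - 2/3 = 1/3 ≈ 0.33333)
K = -91105 (K = 20 - 5*(-110 - 25)**2 = 20 - 5*(-135)**2 = 20 - 5*18225 = 20 - 91125 = -91105)
l(U, P) = -8/3 (l(U, P) = -3 + 1/3 = -8/3)
p(F, T) = 5656 - 56*T (p(F, T) = (-101 + T)*(-56) = 5656 - 56*T)
K + p(-86, l(0, 11)) = -91105 + (5656 - 56*(-8/3)) = -91105 + (5656 + 448/3) = -91105 + 17416/3 = -255899/3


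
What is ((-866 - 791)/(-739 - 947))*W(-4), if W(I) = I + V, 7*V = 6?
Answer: -18227/5901 ≈ -3.0888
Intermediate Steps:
V = 6/7 (V = (⅐)*6 = 6/7 ≈ 0.85714)
W(I) = 6/7 + I (W(I) = I + 6/7 = 6/7 + I)
((-866 - 791)/(-739 - 947))*W(-4) = ((-866 - 791)/(-739 - 947))*(6/7 - 4) = -1657/(-1686)*(-22/7) = -1657*(-1/1686)*(-22/7) = (1657/1686)*(-22/7) = -18227/5901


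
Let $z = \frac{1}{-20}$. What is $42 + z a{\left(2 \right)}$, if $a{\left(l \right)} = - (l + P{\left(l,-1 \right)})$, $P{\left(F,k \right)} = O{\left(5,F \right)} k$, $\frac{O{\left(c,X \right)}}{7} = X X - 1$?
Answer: $\frac{821}{20} \approx 41.05$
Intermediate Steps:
$O{\left(c,X \right)} = -7 + 7 X^{2}$ ($O{\left(c,X \right)} = 7 \left(X X - 1\right) = 7 \left(X^{2} - 1\right) = 7 \left(-1 + X^{2}\right) = -7 + 7 X^{2}$)
$P{\left(F,k \right)} = k \left(-7 + 7 F^{2}\right)$ ($P{\left(F,k \right)} = \left(-7 + 7 F^{2}\right) k = k \left(-7 + 7 F^{2}\right)$)
$z = - \frac{1}{20} \approx -0.05$
$a{\left(l \right)} = -7 - l + 7 l^{2}$ ($a{\left(l \right)} = - (l + 7 \left(-1\right) \left(-1 + l^{2}\right)) = - (l - \left(-7 + 7 l^{2}\right)) = - (7 + l - 7 l^{2}) = -7 - l + 7 l^{2}$)
$42 + z a{\left(2 \right)} = 42 - \frac{-7 - 2 + 7 \cdot 2^{2}}{20} = 42 - \frac{-7 - 2 + 7 \cdot 4}{20} = 42 - \frac{-7 - 2 + 28}{20} = 42 - \frac{19}{20} = \frac{821}{20}$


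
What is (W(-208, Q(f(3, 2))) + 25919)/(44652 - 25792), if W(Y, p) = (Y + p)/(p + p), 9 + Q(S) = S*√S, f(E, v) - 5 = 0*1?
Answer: 569761/414920 - 13*√5/20746 ≈ 1.3718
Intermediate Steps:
f(E, v) = 5 (f(E, v) = 5 + 0*1 = 5 + 0 = 5)
Q(S) = -9 + S^(3/2) (Q(S) = -9 + S*√S = -9 + S^(3/2))
W(Y, p) = (Y + p)/(2*p) (W(Y, p) = (Y + p)/((2*p)) = (Y + p)*(1/(2*p)) = (Y + p)/(2*p))
(W(-208, Q(f(3, 2))) + 25919)/(44652 - 25792) = ((-208 + (-9 + 5^(3/2)))/(2*(-9 + 5^(3/2))) + 25919)/(44652 - 25792) = ((-208 + (-9 + 5*√5))/(2*(-9 + 5*√5)) + 25919)/18860 = ((-217 + 5*√5)/(2*(-9 + 5*√5)) + 25919)*(1/18860) = (25919 + (-217 + 5*√5)/(2*(-9 + 5*√5)))*(1/18860) = 25919/18860 + (-217 + 5*√5)/(37720*(-9 + 5*√5))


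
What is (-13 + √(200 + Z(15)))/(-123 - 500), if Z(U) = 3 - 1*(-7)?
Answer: 13/623 - √210/623 ≈ -0.0023939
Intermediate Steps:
Z(U) = 10 (Z(U) = 3 + 7 = 10)
(-13 + √(200 + Z(15)))/(-123 - 500) = (-13 + √(200 + 10))/(-123 - 500) = (-13 + √210)/(-623) = (-13 + √210)*(-1/623) = 13/623 - √210/623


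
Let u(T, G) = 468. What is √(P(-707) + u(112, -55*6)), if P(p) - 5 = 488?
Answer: 31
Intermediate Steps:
P(p) = 493 (P(p) = 5 + 488 = 493)
√(P(-707) + u(112, -55*6)) = √(493 + 468) = √961 = 31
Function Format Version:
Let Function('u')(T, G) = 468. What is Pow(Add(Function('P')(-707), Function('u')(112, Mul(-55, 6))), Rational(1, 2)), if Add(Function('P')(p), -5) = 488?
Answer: 31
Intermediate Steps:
Function('P')(p) = 493 (Function('P')(p) = Add(5, 488) = 493)
Pow(Add(Function('P')(-707), Function('u')(112, Mul(-55, 6))), Rational(1, 2)) = Pow(Add(493, 468), Rational(1, 2)) = Pow(961, Rational(1, 2)) = 31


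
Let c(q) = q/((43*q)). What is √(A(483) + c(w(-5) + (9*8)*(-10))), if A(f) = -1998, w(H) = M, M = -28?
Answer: I*√3694259/43 ≈ 44.699*I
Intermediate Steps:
w(H) = -28
c(q) = 1/43 (c(q) = q*(1/(43*q)) = 1/43)
√(A(483) + c(w(-5) + (9*8)*(-10))) = √(-1998 + 1/43) = √(-85913/43) = I*√3694259/43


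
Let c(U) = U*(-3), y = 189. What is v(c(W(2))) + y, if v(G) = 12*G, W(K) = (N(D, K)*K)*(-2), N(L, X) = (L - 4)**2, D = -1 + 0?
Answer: 3789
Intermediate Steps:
D = -1
N(L, X) = (-4 + L)**2
W(K) = -50*K (W(K) = ((-4 - 1)**2*K)*(-2) = ((-5)**2*K)*(-2) = (25*K)*(-2) = -50*K)
c(U) = -3*U
v(c(W(2))) + y = 12*(-(-150)*2) + 189 = 12*(-3*(-100)) + 189 = 12*300 + 189 = 3600 + 189 = 3789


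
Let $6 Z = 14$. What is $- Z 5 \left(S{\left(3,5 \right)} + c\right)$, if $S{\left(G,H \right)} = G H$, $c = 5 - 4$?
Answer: $- \frac{560}{3} \approx -186.67$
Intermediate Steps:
$Z = \frac{7}{3}$ ($Z = \frac{1}{6} \cdot 14 = \frac{7}{3} \approx 2.3333$)
$c = 1$ ($c = 5 - 4 = 1$)
$- Z 5 \left(S{\left(3,5 \right)} + c\right) = \left(-1\right) \frac{7}{3} \cdot 5 \left(3 \cdot 5 + 1\right) = - \frac{7 \cdot 5 \left(15 + 1\right)}{3} = - \frac{7 \cdot 5 \cdot 16}{3} = \left(- \frac{7}{3}\right) 80 = - \frac{560}{3}$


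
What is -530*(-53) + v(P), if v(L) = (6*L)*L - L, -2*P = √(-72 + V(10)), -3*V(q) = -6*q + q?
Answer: 28007 + I*√498/6 ≈ 28007.0 + 3.7193*I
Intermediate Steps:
V(q) = 5*q/3 (V(q) = -(-6*q + q)/3 = -(-5)*q/3 = 5*q/3)
P = -I*√498/6 (P = -√(-72 + (5/3)*10)/2 = -√(-72 + 50/3)/2 = -I*√498/6 ≈ -3.7193*I)
v(L) = -L + 6*L² (v(L) = 6*L² - L = -L + 6*L²)
-530*(-53) + v(P) = -530*(-53) + (-I*√498/6)*(-1 + 6*(-I*√498/6)) = 28090 + (-I*√498/6)*(-1 - I*√498) = 28090 - I*√498*(-1 - I*√498)/6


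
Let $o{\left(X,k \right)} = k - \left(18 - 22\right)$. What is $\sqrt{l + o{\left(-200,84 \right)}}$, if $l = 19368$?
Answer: $32 \sqrt{19} \approx 139.48$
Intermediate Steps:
$o{\left(X,k \right)} = 4 + k$ ($o{\left(X,k \right)} = k - -4 = k + 4 = 4 + k$)
$\sqrt{l + o{\left(-200,84 \right)}} = \sqrt{19368 + \left(4 + 84\right)} = \sqrt{19368 + 88} = \sqrt{19456} = 32 \sqrt{19}$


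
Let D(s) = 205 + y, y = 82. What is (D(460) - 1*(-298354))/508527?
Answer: 99547/169509 ≈ 0.58727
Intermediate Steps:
D(s) = 287 (D(s) = 205 + 82 = 287)
(D(460) - 1*(-298354))/508527 = (287 - 1*(-298354))/508527 = (287 + 298354)*(1/508527) = 298641*(1/508527) = 99547/169509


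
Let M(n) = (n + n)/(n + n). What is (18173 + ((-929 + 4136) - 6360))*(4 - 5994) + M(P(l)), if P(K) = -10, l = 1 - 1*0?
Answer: -89969799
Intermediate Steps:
l = 1 (l = 1 + 0 = 1)
M(n) = 1 (M(n) = (2*n)/((2*n)) = (2*n)*(1/(2*n)) = 1)
(18173 + ((-929 + 4136) - 6360))*(4 - 5994) + M(P(l)) = (18173 + ((-929 + 4136) - 6360))*(4 - 5994) + 1 = (18173 + (3207 - 6360))*(-5990) + 1 = (18173 - 3153)*(-5990) + 1 = 15020*(-5990) + 1 = -89969800 + 1 = -89969799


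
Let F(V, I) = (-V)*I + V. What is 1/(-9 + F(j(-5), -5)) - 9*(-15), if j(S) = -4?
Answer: 4454/33 ≈ 134.97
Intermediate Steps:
F(V, I) = V - I*V (F(V, I) = -I*V + V = V - I*V)
1/(-9 + F(j(-5), -5)) - 9*(-15) = 1/(-9 - 4*(1 - 1*(-5))) - 9*(-15) = 1/(-9 - 4*(1 + 5)) + 135 = 1/(-9 - 4*6) + 135 = 1/(-9 - 24) + 135 = 1/(-33) + 135 = -1/33 + 135 = 4454/33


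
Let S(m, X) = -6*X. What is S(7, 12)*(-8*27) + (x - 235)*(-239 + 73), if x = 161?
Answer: 27836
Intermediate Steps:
S(7, 12)*(-8*27) + (x - 235)*(-239 + 73) = (-6*12)*(-8*27) + (161 - 235)*(-239 + 73) = -72*(-216) - 74*(-166) = 15552 + 12284 = 27836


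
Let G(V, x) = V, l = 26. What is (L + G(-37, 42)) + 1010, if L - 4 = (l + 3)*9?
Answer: 1238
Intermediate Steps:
L = 265 (L = 4 + (26 + 3)*9 = 4 + 29*9 = 4 + 261 = 265)
(L + G(-37, 42)) + 1010 = (265 - 37) + 1010 = 228 + 1010 = 1238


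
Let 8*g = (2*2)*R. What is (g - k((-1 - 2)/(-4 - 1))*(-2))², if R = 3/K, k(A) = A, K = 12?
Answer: 2809/1600 ≈ 1.7556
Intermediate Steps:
R = ¼ (R = 3/12 = 3*(1/12) = ¼ ≈ 0.25000)
g = ⅛ (g = ((2*2)*(¼))/8 = (4*(¼))/8 = (⅛)*1 = ⅛ ≈ 0.12500)
(g - k((-1 - 2)/(-4 - 1))*(-2))² = (⅛ - (-1 - 2)/(-4 - 1)*(-2))² = (⅛ - (-3)/(-5)*(-2))² = (⅛ - (-3)*(-1)/5*(-2))² = (⅛ - 1*⅗*(-2))² = (⅛ - ⅗*(-2))² = (⅛ + 6/5)² = (53/40)² = 2809/1600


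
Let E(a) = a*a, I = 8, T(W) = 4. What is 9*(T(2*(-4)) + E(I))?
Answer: 612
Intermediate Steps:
E(a) = a²
9*(T(2*(-4)) + E(I)) = 9*(4 + 8²) = 9*(4 + 64) = 9*68 = 612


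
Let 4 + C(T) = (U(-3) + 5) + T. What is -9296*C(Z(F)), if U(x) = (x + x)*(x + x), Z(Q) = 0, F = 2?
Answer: -343952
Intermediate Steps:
U(x) = 4*x**2 (U(x) = (2*x)*(2*x) = 4*x**2)
C(T) = 37 + T (C(T) = -4 + ((4*(-3)**2 + 5) + T) = -4 + ((4*9 + 5) + T) = -4 + ((36 + 5) + T) = -4 + (41 + T) = 37 + T)
-9296*C(Z(F)) = -9296*(37 + 0) = -9296*37 = -343952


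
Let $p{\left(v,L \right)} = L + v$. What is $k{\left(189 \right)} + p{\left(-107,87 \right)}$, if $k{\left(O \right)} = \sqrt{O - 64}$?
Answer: $-20 + 5 \sqrt{5} \approx -8.8197$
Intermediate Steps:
$k{\left(O \right)} = \sqrt{-64 + O}$
$k{\left(189 \right)} + p{\left(-107,87 \right)} = \sqrt{-64 + 189} + \left(87 - 107\right) = \sqrt{125} - 20 = 5 \sqrt{5} - 20 = -20 + 5 \sqrt{5}$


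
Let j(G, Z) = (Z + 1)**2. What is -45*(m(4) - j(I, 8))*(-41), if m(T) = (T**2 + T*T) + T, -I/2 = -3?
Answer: -83025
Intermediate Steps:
I = 6 (I = -2*(-3) = 6)
j(G, Z) = (1 + Z)**2
m(T) = T + 2*T**2 (m(T) = (T**2 + T**2) + T = 2*T**2 + T = T + 2*T**2)
-45*(m(4) - j(I, 8))*(-41) = -45*(4*(1 + 2*4) - (1 + 8)**2)*(-41) = -45*(4*(1 + 8) - 1*9**2)*(-41) = -45*(4*9 - 1*81)*(-41) = -45*(36 - 81)*(-41) = -45*(-45)*(-41) = 2025*(-41) = -83025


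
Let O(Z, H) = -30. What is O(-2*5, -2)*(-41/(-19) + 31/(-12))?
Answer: 485/38 ≈ 12.763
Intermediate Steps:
O(-2*5, -2)*(-41/(-19) + 31/(-12)) = -30*(-41/(-19) + 31/(-12)) = -30*(-41*(-1/19) + 31*(-1/12)) = -30*(41/19 - 31/12) = -30*(-97/228) = 485/38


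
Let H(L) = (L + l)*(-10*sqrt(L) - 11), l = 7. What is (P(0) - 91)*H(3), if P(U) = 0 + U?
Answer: 10010 + 9100*sqrt(3) ≈ 25772.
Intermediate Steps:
H(L) = (-11 - 10*sqrt(L))*(7 + L) (H(L) = (L + 7)*(-10*sqrt(L) - 11) = (7 + L)*(-11 - 10*sqrt(L)) = (-11 - 10*sqrt(L))*(7 + L))
P(U) = U
(P(0) - 91)*H(3) = (0 - 91)*(-77 - 70*sqrt(3) - 11*3 - 30*sqrt(3)) = -91*(-77 - 70*sqrt(3) - 33 - 30*sqrt(3)) = -91*(-110 - 100*sqrt(3)) = 10010 + 9100*sqrt(3)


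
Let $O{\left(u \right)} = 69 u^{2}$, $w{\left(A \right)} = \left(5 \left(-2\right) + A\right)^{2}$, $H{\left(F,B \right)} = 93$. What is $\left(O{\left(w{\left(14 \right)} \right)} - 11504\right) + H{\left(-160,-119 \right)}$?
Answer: $6253$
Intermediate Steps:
$w{\left(A \right)} = \left(-10 + A\right)^{2}$
$\left(O{\left(w{\left(14 \right)} \right)} - 11504\right) + H{\left(-160,-119 \right)} = \left(69 \left(\left(-10 + 14\right)^{2}\right)^{2} - 11504\right) + 93 = \left(69 \left(4^{2}\right)^{2} - 11504\right) + 93 = \left(69 \cdot 16^{2} - 11504\right) + 93 = \left(69 \cdot 256 - 11504\right) + 93 = \left(17664 - 11504\right) + 93 = 6160 + 93 = 6253$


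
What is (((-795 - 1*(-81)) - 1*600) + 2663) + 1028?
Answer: 2377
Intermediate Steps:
(((-795 - 1*(-81)) - 1*600) + 2663) + 1028 = (((-795 + 81) - 600) + 2663) + 1028 = ((-714 - 600) + 2663) + 1028 = (-1314 + 2663) + 1028 = 1349 + 1028 = 2377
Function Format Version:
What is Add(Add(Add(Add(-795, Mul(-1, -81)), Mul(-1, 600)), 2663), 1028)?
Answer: 2377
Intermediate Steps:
Add(Add(Add(Add(-795, Mul(-1, -81)), Mul(-1, 600)), 2663), 1028) = Add(Add(Add(Add(-795, 81), -600), 2663), 1028) = Add(Add(Add(-714, -600), 2663), 1028) = Add(Add(-1314, 2663), 1028) = Add(1349, 1028) = 2377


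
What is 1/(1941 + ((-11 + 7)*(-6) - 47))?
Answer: 1/1918 ≈ 0.00052138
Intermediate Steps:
1/(1941 + ((-11 + 7)*(-6) - 47)) = 1/(1941 + (-4*(-6) - 47)) = 1/(1941 + (24 - 47)) = 1/(1941 - 23) = 1/1918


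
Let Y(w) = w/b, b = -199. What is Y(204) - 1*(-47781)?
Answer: 9508215/199 ≈ 47780.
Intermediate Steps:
Y(w) = -w/199 (Y(w) = w/(-199) = w*(-1/199) = -w/199)
Y(204) - 1*(-47781) = -1/199*204 - 1*(-47781) = -204/199 + 47781 = 9508215/199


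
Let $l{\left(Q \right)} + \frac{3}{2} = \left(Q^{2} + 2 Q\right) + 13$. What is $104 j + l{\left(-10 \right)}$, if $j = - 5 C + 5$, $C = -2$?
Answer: $\frac{3303}{2} \approx 1651.5$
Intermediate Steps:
$l{\left(Q \right)} = \frac{23}{2} + Q^{2} + 2 Q$ ($l{\left(Q \right)} = - \frac{3}{2} + \left(\left(Q^{2} + 2 Q\right) + 13\right) = - \frac{3}{2} + \left(13 + Q^{2} + 2 Q\right) = \frac{23}{2} + Q^{2} + 2 Q$)
$j = 15$ ($j = \left(-5\right) \left(-2\right) + 5 = 10 + 5 = 15$)
$104 j + l{\left(-10 \right)} = 104 \cdot 15 + \left(\frac{23}{2} + \left(-10\right)^{2} + 2 \left(-10\right)\right) = 1560 + \left(\frac{23}{2} + 100 - 20\right) = 1560 + \frac{183}{2} = \frac{3303}{2}$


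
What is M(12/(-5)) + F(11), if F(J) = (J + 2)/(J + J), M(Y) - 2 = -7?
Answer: -97/22 ≈ -4.4091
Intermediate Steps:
M(Y) = -5 (M(Y) = 2 - 7 = -5)
F(J) = (2 + J)/(2*J) (F(J) = (2 + J)/((2*J)) = (2 + J)*(1/(2*J)) = (2 + J)/(2*J))
M(12/(-5)) + F(11) = -5 + (½)*(2 + 11)/11 = -5 + (½)*(1/11)*13 = -5 + 13/22 = -97/22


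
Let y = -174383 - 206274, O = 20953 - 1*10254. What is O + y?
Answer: -369958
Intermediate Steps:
O = 10699 (O = 20953 - 10254 = 10699)
y = -380657
O + y = 10699 - 380657 = -369958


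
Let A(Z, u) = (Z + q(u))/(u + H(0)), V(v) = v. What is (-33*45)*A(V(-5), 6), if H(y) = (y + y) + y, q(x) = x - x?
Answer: 2475/2 ≈ 1237.5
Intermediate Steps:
q(x) = 0
H(y) = 3*y (H(y) = 2*y + y = 3*y)
A(Z, u) = Z/u (A(Z, u) = (Z + 0)/(u + 3*0) = Z/(u + 0) = Z/u)
(-33*45)*A(V(-5), 6) = (-33*45)*(-5/6) = -(-7425)/6 = -1485*(-⅚) = 2475/2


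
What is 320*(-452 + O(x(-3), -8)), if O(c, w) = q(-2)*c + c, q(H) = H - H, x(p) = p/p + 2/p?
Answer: -433600/3 ≈ -1.4453e+5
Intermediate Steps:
x(p) = 1 + 2/p
q(H) = 0
O(c, w) = c (O(c, w) = 0*c + c = 0 + c = c)
320*(-452 + O(x(-3), -8)) = 320*(-452 + (2 - 3)/(-3)) = 320*(-452 - 1/3*(-1)) = 320*(-452 + 1/3) = 320*(-1355/3) = -433600/3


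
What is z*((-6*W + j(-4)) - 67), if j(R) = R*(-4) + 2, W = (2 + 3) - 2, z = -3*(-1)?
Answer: -201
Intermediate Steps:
z = 3
W = 3 (W = 5 - 2 = 3)
j(R) = 2 - 4*R (j(R) = -4*R + 2 = 2 - 4*R)
z*((-6*W + j(-4)) - 67) = 3*((-6*3 + (2 - 4*(-4))) - 67) = 3*((-18 + (2 + 16)) - 67) = 3*((-18 + 18) - 67) = 3*(0 - 67) = 3*(-67) = -201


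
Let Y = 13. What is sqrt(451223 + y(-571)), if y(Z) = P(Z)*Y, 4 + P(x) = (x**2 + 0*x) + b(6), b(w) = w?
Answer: sqrt(4689782) ≈ 2165.6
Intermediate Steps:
P(x) = 2 + x**2 (P(x) = -4 + ((x**2 + 0*x) + 6) = -4 + ((x**2 + 0) + 6) = -4 + (x**2 + 6) = -4 + (6 + x**2) = 2 + x**2)
y(Z) = 26 + 13*Z**2 (y(Z) = (2 + Z**2)*13 = 26 + 13*Z**2)
sqrt(451223 + y(-571)) = sqrt(451223 + (26 + 13*(-571)**2)) = sqrt(451223 + (26 + 13*326041)) = sqrt(451223 + (26 + 4238533)) = sqrt(451223 + 4238559) = sqrt(4689782)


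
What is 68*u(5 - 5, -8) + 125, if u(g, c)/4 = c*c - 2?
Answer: 16989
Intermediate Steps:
u(g, c) = -8 + 4*c² (u(g, c) = 4*(c*c - 2) = 4*(c² - 2) = 4*(-2 + c²) = -8 + 4*c²)
68*u(5 - 5, -8) + 125 = 68*(-8 + 4*(-8)²) + 125 = 68*(-8 + 4*64) + 125 = 68*(-8 + 256) + 125 = 68*248 + 125 = 16864 + 125 = 16989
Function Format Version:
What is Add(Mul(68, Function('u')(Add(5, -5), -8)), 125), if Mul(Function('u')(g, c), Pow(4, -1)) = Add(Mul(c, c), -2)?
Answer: 16989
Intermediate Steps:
Function('u')(g, c) = Add(-8, Mul(4, Pow(c, 2))) (Function('u')(g, c) = Mul(4, Add(Mul(c, c), -2)) = Mul(4, Add(Pow(c, 2), -2)) = Mul(4, Add(-2, Pow(c, 2))) = Add(-8, Mul(4, Pow(c, 2))))
Add(Mul(68, Function('u')(Add(5, -5), -8)), 125) = Add(Mul(68, Add(-8, Mul(4, Pow(-8, 2)))), 125) = Add(Mul(68, Add(-8, Mul(4, 64))), 125) = Add(Mul(68, Add(-8, 256)), 125) = Add(Mul(68, 248), 125) = Add(16864, 125) = 16989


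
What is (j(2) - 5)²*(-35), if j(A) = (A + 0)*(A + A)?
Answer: -315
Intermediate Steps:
j(A) = 2*A² (j(A) = A*(2*A) = 2*A²)
(j(2) - 5)²*(-35) = (2*2² - 5)²*(-35) = (2*4 - 5)²*(-35) = (8 - 5)²*(-35) = 3²*(-35) = 9*(-35) = -315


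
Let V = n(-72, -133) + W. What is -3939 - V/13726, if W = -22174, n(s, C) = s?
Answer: -27022234/6863 ≈ -3937.4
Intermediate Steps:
V = -22246 (V = -72 - 22174 = -22246)
-3939 - V/13726 = -3939 - (-22246)/13726 = -3939 - 1*(-11123/6863) = -3939 + 11123/6863 = -27022234/6863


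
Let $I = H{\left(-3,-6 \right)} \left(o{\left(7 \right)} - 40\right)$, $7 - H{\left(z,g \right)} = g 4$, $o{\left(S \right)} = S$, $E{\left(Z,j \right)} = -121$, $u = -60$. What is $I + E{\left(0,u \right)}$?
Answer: $-1144$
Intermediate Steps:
$H{\left(z,g \right)} = 7 - 4 g$ ($H{\left(z,g \right)} = 7 - g 4 = 7 - 4 g$)
$I = -1023$ ($I = \left(7 - -24\right) \left(7 - 40\right) = \left(7 + 24\right) \left(-33\right) = 31 \left(-33\right) = -1023$)
$I + E{\left(0,u \right)} = -1023 - 121 = -1144$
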